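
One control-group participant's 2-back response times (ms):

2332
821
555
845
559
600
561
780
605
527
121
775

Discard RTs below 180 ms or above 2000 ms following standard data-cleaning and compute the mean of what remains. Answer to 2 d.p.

Excluded: 121, 2332
Retained (n=10): Σ = 6628
Mean = 6628/10 = 662.8000

662.80 ms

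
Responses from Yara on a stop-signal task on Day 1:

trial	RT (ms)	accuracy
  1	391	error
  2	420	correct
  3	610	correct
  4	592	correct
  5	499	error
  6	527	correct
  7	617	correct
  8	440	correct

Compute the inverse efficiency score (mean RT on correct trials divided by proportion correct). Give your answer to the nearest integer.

712 ms

Correct trials (n=6): 420, 610, 592, 527, 617, 440
Mean correct RT = 3206/6 = 534.3333 ms
Proportion correct = 6/8
IES = 534.3333 / (6/8) = 712.444 ms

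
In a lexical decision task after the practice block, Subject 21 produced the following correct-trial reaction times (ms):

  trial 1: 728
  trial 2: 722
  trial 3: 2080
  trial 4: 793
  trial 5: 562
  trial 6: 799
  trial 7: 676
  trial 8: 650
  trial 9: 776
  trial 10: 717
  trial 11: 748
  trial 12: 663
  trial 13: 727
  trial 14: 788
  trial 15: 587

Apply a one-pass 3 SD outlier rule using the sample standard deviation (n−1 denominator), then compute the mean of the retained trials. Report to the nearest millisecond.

n = 15, ΣRT = 12016, M = 801.067
Σ(x−M)² = 1824000.93; s = √(1824000.93/14) = 360.951
Cutoffs: 801.067 ± 3·360.951 → [-281.8, 1883.9]
Outside: 2080 → excluded.
Retained (n=14): Σ = 9936, mean = 9936/14 = 709.714

710 ms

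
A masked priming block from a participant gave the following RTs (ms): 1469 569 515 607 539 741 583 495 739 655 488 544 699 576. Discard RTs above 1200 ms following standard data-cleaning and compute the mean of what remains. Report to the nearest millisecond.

Excluded: 1469
Retained (n=13): Σ = 7750
Mean = 7750/13 = 596.1538

596 ms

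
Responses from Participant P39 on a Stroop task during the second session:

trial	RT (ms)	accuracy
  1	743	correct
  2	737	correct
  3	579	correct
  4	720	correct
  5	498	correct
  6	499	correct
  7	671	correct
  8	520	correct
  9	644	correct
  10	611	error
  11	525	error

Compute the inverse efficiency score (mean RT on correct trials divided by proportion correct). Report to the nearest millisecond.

Correct trials (n=9): 743, 737, 579, 720, 498, 499, 671, 520, 644
Mean correct RT = 5611/9 = 623.4444 ms
Proportion correct = 9/11
IES = 623.4444 / (9/11) = 761.988 ms

762 ms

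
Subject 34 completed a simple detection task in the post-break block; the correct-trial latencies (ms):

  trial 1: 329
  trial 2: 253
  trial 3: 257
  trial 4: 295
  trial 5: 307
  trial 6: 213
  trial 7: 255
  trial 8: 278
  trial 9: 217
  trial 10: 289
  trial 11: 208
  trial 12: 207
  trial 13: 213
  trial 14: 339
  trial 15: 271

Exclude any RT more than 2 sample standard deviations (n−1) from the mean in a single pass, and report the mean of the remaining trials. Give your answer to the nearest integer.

262 ms

n = 15, ΣRT = 3931, M = 262.067
Σ(x−M)² = 27520.93; s = √(27520.93/14) = 44.337
Cutoffs: 262.067 ± 2·44.337 → [173.4, 350.7]
No RTs fall outside the cutoffs; all 15 retained. Mean = 3931/15 = 262.067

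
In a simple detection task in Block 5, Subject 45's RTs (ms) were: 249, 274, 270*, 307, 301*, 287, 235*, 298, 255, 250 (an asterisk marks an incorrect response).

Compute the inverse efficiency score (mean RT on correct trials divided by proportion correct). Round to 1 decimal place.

Correct trials (n=7): 249, 274, 307, 287, 298, 255, 250
Mean correct RT = 1920/7 = 274.2857 ms
Proportion correct = 7/10
IES = 274.2857 / (7/10) = 391.837 ms

391.8 ms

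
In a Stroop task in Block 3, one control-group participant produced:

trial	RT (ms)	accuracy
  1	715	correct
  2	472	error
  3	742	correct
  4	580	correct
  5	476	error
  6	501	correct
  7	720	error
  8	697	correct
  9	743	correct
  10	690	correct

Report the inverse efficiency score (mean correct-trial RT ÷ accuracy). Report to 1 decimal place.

Correct trials (n=7): 715, 742, 580, 501, 697, 743, 690
Mean correct RT = 4668/7 = 666.8571 ms
Proportion correct = 7/10
IES = 666.8571 / (7/10) = 952.653 ms

952.7 ms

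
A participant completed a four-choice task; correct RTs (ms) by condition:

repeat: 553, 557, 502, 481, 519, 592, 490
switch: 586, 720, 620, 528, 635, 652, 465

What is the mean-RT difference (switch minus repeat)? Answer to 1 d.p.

M(repeat) = 3694/7 = 527.714
M(switch) = 4206/7 = 600.857
Difference = 600.857 − 527.714 = 73.143 ms

73.1 ms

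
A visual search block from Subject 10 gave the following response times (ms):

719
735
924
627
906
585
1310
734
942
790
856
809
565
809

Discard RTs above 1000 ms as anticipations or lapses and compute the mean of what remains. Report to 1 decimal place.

769.3 ms

Excluded: 1310
Retained (n=13): Σ = 10001
Mean = 10001/13 = 769.3077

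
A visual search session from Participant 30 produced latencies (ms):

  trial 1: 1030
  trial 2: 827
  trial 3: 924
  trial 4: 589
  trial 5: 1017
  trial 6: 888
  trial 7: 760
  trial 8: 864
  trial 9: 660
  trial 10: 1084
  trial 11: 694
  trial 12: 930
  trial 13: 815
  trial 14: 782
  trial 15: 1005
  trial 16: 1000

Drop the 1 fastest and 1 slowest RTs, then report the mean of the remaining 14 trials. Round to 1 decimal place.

Sorted: 589, 660, 694, 760, 782, 815, 827, 864, 888, 924, 930, 1000, 1005, 1017, 1030, 1084
Drop lowest 1 (589) and highest 1 (1084)
Remaining (n=14): Σ = 12196, mean = 12196/14 = 871.143

871.1 ms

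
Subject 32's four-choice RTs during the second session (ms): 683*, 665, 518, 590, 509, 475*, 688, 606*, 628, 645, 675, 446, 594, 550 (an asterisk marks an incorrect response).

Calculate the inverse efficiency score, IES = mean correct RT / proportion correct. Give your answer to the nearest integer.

Correct trials (n=11): 665, 518, 590, 509, 688, 628, 645, 675, 446, 594, 550
Mean correct RT = 6508/11 = 591.6364 ms
Proportion correct = 11/14
IES = 591.6364 / (11/14) = 752.992 ms

753 ms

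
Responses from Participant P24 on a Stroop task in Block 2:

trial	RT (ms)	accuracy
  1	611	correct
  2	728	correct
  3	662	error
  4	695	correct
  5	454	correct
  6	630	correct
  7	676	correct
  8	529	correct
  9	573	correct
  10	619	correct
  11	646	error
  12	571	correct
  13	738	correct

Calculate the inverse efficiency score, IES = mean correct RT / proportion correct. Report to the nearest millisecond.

Correct trials (n=11): 611, 728, 695, 454, 630, 676, 529, 573, 619, 571, 738
Mean correct RT = 6824/11 = 620.3636 ms
Proportion correct = 11/13
IES = 620.3636 / (11/13) = 733.157 ms

733 ms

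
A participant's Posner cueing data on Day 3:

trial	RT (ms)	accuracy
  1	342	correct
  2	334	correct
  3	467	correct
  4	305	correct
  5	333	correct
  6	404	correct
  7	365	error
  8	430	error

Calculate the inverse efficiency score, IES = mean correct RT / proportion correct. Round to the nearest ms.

486 ms

Correct trials (n=6): 342, 334, 467, 305, 333, 404
Mean correct RT = 2185/6 = 364.1667 ms
Proportion correct = 6/8
IES = 364.1667 / (6/8) = 485.556 ms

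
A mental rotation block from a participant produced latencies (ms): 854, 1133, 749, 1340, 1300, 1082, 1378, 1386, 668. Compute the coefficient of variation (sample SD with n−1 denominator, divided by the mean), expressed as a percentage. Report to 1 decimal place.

n = 9, Σ = 9890, M = 1098.8889
Σ(x−M)² = 628422.889; s = √(628422.889/8) = 280.2728
CV = 280.2728 / 1098.8889 = 0.25505 = 25.505%

25.5%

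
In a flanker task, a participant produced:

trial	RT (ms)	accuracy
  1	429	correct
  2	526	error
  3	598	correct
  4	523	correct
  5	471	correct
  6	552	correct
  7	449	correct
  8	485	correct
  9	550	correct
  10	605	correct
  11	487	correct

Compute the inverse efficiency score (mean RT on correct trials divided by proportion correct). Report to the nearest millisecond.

566 ms

Correct trials (n=10): 429, 598, 523, 471, 552, 449, 485, 550, 605, 487
Mean correct RT = 5149/10 = 514.9000 ms
Proportion correct = 10/11
IES = 514.9000 / (10/11) = 566.390 ms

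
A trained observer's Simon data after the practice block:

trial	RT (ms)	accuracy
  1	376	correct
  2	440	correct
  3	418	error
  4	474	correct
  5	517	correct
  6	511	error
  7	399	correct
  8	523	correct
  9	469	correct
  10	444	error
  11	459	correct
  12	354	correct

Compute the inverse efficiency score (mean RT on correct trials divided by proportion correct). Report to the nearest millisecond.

594 ms

Correct trials (n=9): 376, 440, 474, 517, 399, 523, 469, 459, 354
Mean correct RT = 4011/9 = 445.6667 ms
Proportion correct = 9/12
IES = 445.6667 / (9/12) = 594.222 ms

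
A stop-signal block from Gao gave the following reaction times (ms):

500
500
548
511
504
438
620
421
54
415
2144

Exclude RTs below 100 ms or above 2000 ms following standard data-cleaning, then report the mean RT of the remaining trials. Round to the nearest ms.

Excluded: 54, 2144
Retained (n=9): Σ = 4457
Mean = 4457/9 = 495.2222

495 ms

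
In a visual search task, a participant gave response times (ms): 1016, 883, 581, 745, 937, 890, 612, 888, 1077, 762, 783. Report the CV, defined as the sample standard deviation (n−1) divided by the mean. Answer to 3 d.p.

0.186

n = 11, Σ = 9174, M = 834.0000
Σ(x−M)² = 240234.000; s = √(240234.000/10) = 154.9948
CV = 154.9948 / 834.0000 = 0.18585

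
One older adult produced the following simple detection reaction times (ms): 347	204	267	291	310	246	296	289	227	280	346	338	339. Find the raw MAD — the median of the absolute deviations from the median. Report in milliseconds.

Sorted: 204, 227, 246, 267, 280, 289, 291, 296, 310, 338, 339, 346, 347 → median = 291
|x − 291|: 56, 87, 24, 0, 19, 45, 5, 2, 64, 11, 55, 47, 48
Sorted deviations: 0, 2, 5, 11, 19, 24, 45, 47, 48, 55, 56, 64, 87 → MAD = 45

45 ms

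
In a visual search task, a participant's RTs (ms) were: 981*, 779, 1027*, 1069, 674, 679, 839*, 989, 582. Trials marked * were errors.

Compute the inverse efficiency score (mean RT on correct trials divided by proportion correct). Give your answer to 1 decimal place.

Correct trials (n=6): 779, 1069, 674, 679, 989, 582
Mean correct RT = 4772/6 = 795.3333 ms
Proportion correct = 6/9
IES = 795.3333 / (6/9) = 1193.000 ms

1193.0 ms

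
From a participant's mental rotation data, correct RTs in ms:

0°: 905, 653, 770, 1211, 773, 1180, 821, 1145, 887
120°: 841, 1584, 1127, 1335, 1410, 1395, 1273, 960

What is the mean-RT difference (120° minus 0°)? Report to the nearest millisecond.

313 ms

M(0°) = 8345/9 = 927.222
M(120°) = 9925/8 = 1240.625
Difference = 1240.625 − 927.222 = 313.403 ms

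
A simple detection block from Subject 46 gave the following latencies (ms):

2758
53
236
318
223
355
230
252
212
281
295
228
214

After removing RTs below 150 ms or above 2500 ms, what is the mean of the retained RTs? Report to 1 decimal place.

Excluded: 53, 2758
Retained (n=11): Σ = 2844
Mean = 2844/11 = 258.5455

258.5 ms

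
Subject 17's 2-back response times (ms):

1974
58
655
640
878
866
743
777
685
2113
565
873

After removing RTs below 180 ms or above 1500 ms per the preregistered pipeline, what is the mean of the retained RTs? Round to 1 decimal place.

Excluded: 58, 1974, 2113
Retained (n=9): Σ = 6682
Mean = 6682/9 = 742.4444

742.4 ms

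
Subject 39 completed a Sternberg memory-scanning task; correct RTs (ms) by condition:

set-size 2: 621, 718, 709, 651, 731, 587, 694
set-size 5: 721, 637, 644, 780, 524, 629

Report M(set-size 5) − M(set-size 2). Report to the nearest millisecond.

-17 ms

M(set-size 2) = 4711/7 = 673.000
M(set-size 5) = 3935/6 = 655.833
Difference = 655.833 − 673.000 = -17.167 ms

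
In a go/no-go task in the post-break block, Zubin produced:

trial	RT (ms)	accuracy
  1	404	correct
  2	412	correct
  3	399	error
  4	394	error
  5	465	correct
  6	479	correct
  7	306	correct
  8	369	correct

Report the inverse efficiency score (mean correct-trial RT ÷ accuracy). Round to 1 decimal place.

Correct trials (n=6): 404, 412, 465, 479, 306, 369
Mean correct RT = 2435/6 = 405.8333 ms
Proportion correct = 6/8
IES = 405.8333 / (6/8) = 541.111 ms

541.1 ms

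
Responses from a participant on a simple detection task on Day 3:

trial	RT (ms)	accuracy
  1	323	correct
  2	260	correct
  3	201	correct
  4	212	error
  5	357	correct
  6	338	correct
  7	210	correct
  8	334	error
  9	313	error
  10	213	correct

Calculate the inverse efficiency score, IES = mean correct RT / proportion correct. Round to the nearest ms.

388 ms

Correct trials (n=7): 323, 260, 201, 357, 338, 210, 213
Mean correct RT = 1902/7 = 271.7143 ms
Proportion correct = 7/10
IES = 271.7143 / (7/10) = 388.163 ms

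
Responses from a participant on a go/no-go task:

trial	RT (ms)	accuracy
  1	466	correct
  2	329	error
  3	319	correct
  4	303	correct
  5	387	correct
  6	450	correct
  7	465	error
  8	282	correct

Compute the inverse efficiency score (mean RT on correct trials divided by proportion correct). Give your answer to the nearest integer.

490 ms

Correct trials (n=6): 466, 319, 303, 387, 450, 282
Mean correct RT = 2207/6 = 367.8333 ms
Proportion correct = 6/8
IES = 367.8333 / (6/8) = 490.444 ms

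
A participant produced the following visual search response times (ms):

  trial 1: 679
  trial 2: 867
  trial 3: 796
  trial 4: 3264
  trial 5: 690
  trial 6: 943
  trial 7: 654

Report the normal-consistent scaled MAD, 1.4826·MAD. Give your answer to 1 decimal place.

Sorted: 654, 679, 690, 796, 867, 943, 3264 → median = 796
|x − 796| sorted: 0, 71, 106, 117, 142, 147, 2468 → MAD = 117
Robust SD ≈ 1.4826 × 117 = 173.464

173.5 ms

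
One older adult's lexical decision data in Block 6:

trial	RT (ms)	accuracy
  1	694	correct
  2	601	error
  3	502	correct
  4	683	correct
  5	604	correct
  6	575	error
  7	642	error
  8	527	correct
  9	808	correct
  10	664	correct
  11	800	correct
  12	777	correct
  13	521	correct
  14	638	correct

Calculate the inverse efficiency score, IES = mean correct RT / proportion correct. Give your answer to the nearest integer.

835 ms

Correct trials (n=11): 694, 502, 683, 604, 527, 808, 664, 800, 777, 521, 638
Mean correct RT = 7218/11 = 656.1818 ms
Proportion correct = 11/14
IES = 656.1818 / (11/14) = 835.140 ms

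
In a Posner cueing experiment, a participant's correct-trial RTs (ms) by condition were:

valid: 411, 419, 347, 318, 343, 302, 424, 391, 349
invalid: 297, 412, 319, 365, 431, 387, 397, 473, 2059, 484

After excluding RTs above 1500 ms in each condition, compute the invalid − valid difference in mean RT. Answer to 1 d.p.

invalid: exclude 2059
M(valid) = 3304/9 = 367.111
M(invalid) = 3565/9 = 396.111
Difference = 396.111 − 367.111 = 29.000 ms

29.0 ms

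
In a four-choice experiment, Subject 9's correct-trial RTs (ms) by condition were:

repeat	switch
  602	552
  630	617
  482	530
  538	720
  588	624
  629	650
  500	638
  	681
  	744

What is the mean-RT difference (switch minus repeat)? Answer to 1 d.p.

M(repeat) = 3969/7 = 567.000
M(switch) = 5756/9 = 639.556
Difference = 639.556 − 567.000 = 72.556 ms

72.6 ms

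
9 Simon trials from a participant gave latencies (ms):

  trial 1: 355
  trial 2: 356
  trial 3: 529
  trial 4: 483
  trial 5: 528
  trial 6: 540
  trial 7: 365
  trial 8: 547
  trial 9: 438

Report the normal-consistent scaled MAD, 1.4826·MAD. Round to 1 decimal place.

Sorted: 355, 356, 365, 438, 483, 528, 529, 540, 547 → median = 483
|x − 483| sorted: 0, 45, 45, 46, 57, 64, 118, 127, 128 → MAD = 57
Robust SD ≈ 1.4826 × 57 = 84.508

84.5 ms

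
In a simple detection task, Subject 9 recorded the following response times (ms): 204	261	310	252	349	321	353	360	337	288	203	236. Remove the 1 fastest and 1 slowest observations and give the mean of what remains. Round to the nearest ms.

291 ms

Sorted: 203, 204, 236, 252, 261, 288, 310, 321, 337, 349, 353, 360
Drop lowest 1 (203) and highest 1 (360)
Remaining (n=10): Σ = 2911, mean = 2911/10 = 291.100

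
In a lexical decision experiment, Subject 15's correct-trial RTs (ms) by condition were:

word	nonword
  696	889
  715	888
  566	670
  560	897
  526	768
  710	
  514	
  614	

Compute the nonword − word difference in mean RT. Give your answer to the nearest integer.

210 ms

M(word) = 4901/8 = 612.625
M(nonword) = 4112/5 = 822.400
Difference = 822.400 − 612.625 = 209.775 ms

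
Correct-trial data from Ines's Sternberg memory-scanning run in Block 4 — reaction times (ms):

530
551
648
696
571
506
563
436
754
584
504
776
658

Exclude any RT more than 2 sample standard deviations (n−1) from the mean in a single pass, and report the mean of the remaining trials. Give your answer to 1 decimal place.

n = 13, ΣRT = 7777, M = 598.231
Σ(x−M)² = 124250.31; s = √(124250.31/12) = 101.756
Cutoffs: 598.231 ± 2·101.756 → [394.7, 801.7]
No RTs fall outside the cutoffs; all 13 retained. Mean = 7777/13 = 598.231

598.2 ms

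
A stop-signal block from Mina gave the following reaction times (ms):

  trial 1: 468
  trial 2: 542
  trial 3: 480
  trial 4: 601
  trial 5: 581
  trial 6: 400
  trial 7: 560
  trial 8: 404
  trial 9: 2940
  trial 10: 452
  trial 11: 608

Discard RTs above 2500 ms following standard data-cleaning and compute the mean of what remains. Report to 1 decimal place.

509.6 ms

Excluded: 2940
Retained (n=10): Σ = 5096
Mean = 5096/10 = 509.6000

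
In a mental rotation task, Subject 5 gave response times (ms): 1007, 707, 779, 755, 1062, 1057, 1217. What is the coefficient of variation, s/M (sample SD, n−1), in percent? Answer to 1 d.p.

n = 7, Σ = 6584, M = 940.5714
Σ(x−M)² = 224223.714; s = √(224223.714/6) = 193.3148
CV = 193.3148 / 940.5714 = 0.20553 = 20.553%

20.6%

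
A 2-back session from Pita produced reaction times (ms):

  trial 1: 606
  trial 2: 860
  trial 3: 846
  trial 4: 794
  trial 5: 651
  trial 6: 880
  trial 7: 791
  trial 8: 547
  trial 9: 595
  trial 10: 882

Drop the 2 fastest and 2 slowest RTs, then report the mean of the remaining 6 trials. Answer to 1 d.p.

758.0 ms

Sorted: 547, 595, 606, 651, 791, 794, 846, 860, 880, 882
Drop lowest 2 (547, 595) and highest 2 (880, 882)
Remaining (n=6): Σ = 4548, mean = 4548/6 = 758.000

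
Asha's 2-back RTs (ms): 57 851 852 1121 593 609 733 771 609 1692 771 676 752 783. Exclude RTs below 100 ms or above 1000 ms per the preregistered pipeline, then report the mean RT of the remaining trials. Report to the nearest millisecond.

Excluded: 57, 1121, 1692
Retained (n=11): Σ = 8000
Mean = 8000/11 = 727.2727

727 ms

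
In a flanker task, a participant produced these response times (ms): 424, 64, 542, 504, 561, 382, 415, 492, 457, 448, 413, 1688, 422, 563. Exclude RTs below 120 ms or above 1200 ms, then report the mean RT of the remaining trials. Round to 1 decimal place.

468.6 ms

Excluded: 64, 1688
Retained (n=12): Σ = 5623
Mean = 5623/12 = 468.5833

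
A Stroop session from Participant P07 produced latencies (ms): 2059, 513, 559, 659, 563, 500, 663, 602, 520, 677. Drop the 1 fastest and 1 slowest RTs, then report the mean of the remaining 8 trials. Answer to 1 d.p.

594.5 ms

Sorted: 500, 513, 520, 559, 563, 602, 659, 663, 677, 2059
Drop lowest 1 (500) and highest 1 (2059)
Remaining (n=8): Σ = 4756, mean = 4756/8 = 594.500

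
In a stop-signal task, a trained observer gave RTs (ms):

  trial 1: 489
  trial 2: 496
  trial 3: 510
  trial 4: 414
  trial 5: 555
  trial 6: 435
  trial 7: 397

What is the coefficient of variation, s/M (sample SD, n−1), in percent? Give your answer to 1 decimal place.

12.1%

n = 7, Σ = 3296, M = 470.8571
Σ(x−M)² = 19546.857; s = √(19546.857/6) = 57.0772
CV = 57.0772 / 470.8571 = 0.12122 = 12.122%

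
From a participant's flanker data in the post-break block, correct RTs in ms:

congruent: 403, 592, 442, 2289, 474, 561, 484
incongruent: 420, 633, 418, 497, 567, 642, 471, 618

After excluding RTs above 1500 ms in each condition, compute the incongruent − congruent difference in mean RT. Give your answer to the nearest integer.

41 ms

congruent: exclude 2289
M(congruent) = 2956/6 = 492.667
M(incongruent) = 4266/8 = 533.250
Difference = 533.250 − 492.667 = 40.583 ms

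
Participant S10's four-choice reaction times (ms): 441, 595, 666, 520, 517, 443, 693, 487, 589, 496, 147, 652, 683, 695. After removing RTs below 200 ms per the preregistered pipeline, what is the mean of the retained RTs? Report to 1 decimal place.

Excluded: 147
Retained (n=13): Σ = 7477
Mean = 7477/13 = 575.1538

575.2 ms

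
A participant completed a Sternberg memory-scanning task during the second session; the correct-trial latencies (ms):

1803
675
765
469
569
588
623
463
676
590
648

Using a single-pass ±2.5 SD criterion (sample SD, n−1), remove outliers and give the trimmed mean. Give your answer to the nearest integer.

n = 11, ΣRT = 7869, M = 715.364
Σ(x−M)² = 1379406.55; s = √(1379406.55/10) = 371.404
Cutoffs: 715.364 ± 2.5·371.404 → [-213.1, 1643.9]
Outside: 1803 → excluded.
Retained (n=10): Σ = 6066, mean = 6066/10 = 606.600

607 ms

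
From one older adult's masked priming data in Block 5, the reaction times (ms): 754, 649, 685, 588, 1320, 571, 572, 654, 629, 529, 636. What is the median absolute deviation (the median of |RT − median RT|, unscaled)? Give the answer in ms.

49 ms

Sorted: 529, 571, 572, 588, 629, 636, 649, 654, 685, 754, 1320 → median = 636
|x − 636|: 118, 13, 49, 48, 684, 65, 64, 18, 7, 107, 0
Sorted deviations: 0, 7, 13, 18, 48, 49, 64, 65, 107, 118, 684 → MAD = 49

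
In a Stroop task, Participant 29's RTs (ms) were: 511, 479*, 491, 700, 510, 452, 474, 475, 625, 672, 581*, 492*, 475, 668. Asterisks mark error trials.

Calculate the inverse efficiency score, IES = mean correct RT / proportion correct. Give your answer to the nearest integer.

700 ms

Correct trials (n=11): 511, 491, 700, 510, 452, 474, 475, 625, 672, 475, 668
Mean correct RT = 6053/11 = 550.2727 ms
Proportion correct = 11/14
IES = 550.2727 / (11/14) = 700.347 ms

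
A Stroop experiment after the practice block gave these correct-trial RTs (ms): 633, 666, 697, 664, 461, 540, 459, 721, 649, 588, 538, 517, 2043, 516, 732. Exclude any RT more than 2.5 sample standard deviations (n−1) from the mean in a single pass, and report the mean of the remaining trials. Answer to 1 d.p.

n = 15, ΣRT = 10424, M = 694.933
Σ(x−M)² = 2061214.93; s = √(2061214.93/14) = 383.705
Cutoffs: 694.933 ± 2.5·383.705 → [-264.3, 1654.2]
Outside: 2043 → excluded.
Retained (n=14): Σ = 8381, mean = 8381/14 = 598.643

598.6 ms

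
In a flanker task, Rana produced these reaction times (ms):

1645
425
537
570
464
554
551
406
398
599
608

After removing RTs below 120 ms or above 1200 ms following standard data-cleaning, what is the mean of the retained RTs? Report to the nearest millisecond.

511 ms

Excluded: 1645
Retained (n=10): Σ = 5112
Mean = 5112/10 = 511.2000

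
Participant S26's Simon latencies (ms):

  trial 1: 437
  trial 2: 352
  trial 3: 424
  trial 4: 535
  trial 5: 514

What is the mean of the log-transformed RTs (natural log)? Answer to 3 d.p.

ln(RT): 6.0799, 5.8636, 6.0497, 6.2823, 6.2422
Σ ln(RT) = 30.5178
Mean = 30.5178/5 = 6.10356

6.104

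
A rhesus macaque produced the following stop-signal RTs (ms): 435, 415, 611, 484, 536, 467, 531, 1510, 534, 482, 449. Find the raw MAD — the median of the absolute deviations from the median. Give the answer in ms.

Sorted: 415, 435, 449, 467, 482, 484, 531, 534, 536, 611, 1510 → median = 484
|x − 484|: 49, 69, 127, 0, 52, 17, 47, 1026, 50, 2, 35
Sorted deviations: 0, 2, 17, 35, 47, 49, 50, 52, 69, 127, 1026 → MAD = 49

49 ms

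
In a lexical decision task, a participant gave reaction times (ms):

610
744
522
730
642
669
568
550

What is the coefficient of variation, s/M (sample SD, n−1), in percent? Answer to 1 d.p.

13.0%

n = 8, Σ = 5035, M = 629.3750
Σ(x−M)² = 46965.875; s = √(46965.875/7) = 81.9110
CV = 81.9110 / 629.3750 = 0.13015 = 13.015%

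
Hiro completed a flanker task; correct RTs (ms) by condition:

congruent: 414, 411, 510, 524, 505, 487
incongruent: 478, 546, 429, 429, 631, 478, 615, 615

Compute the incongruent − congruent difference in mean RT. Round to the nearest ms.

52 ms

M(congruent) = 2851/6 = 475.167
M(incongruent) = 4221/8 = 527.625
Difference = 527.625 − 475.167 = 52.458 ms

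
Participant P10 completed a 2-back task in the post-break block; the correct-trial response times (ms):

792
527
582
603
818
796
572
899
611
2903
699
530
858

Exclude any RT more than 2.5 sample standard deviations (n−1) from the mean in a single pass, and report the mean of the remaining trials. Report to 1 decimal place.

690.6 ms

n = 13, ΣRT = 11190, M = 860.769
Σ(x−M)² = 4719838.31; s = √(4719838.31/12) = 627.152
Cutoffs: 860.769 ± 2.5·627.152 → [-707.1, 2428.6]
Outside: 2903 → excluded.
Retained (n=12): Σ = 8287, mean = 8287/12 = 690.583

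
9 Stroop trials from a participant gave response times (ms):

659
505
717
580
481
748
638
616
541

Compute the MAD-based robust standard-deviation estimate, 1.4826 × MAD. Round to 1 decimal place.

Sorted: 481, 505, 541, 580, 616, 638, 659, 717, 748 → median = 616
|x − 616| sorted: 0, 22, 36, 43, 75, 101, 111, 132, 135 → MAD = 75
Robust SD ≈ 1.4826 × 75 = 111.195

111.2 ms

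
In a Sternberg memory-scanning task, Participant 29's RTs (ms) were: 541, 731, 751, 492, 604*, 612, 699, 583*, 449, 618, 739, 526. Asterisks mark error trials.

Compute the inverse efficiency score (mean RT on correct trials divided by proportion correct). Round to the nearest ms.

739 ms

Correct trials (n=10): 541, 731, 751, 492, 612, 699, 449, 618, 739, 526
Mean correct RT = 6158/10 = 615.8000 ms
Proportion correct = 10/12
IES = 615.8000 / (10/12) = 738.960 ms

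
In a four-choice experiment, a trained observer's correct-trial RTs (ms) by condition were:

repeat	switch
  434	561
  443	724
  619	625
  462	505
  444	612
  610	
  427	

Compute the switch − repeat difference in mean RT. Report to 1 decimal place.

114.1 ms

M(repeat) = 3439/7 = 491.286
M(switch) = 3027/5 = 605.400
Difference = 605.400 − 491.286 = 114.114 ms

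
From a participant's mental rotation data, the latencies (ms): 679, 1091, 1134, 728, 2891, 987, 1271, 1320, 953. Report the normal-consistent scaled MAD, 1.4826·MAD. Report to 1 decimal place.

266.9 ms

Sorted: 679, 728, 953, 987, 1091, 1134, 1271, 1320, 2891 → median = 1091
|x − 1091| sorted: 0, 43, 104, 138, 180, 229, 363, 412, 1800 → MAD = 180
Robust SD ≈ 1.4826 × 180 = 266.868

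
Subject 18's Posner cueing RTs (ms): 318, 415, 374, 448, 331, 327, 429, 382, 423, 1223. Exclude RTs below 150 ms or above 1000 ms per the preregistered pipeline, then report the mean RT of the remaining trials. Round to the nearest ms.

Excluded: 1223
Retained (n=9): Σ = 3447
Mean = 3447/9 = 383.0000

383 ms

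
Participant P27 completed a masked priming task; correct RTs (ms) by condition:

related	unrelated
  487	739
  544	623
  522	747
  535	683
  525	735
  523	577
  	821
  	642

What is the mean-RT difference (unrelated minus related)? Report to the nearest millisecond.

173 ms

M(related) = 3136/6 = 522.667
M(unrelated) = 5567/8 = 695.875
Difference = 695.875 − 522.667 = 173.208 ms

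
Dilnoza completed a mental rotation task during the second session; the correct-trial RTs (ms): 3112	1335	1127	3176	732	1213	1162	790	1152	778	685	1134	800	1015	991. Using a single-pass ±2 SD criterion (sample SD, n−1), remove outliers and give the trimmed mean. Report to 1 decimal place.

993.4 ms

n = 15, ΣRT = 19202, M = 1280.133
Σ(x−M)² = 8564165.73; s = √(8564165.73/14) = 782.129
Cutoffs: 1280.133 ± 2·782.129 → [-284.1, 2844.4]
Outside: 3112, 3176 → excluded.
Retained (n=13): Σ = 12914, mean = 12914/13 = 993.385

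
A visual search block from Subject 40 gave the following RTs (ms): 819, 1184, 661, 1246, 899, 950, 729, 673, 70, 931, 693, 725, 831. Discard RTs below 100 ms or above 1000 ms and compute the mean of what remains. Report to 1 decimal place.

Excluded: 70, 1184, 1246
Retained (n=10): Σ = 7911
Mean = 7911/10 = 791.1000

791.1 ms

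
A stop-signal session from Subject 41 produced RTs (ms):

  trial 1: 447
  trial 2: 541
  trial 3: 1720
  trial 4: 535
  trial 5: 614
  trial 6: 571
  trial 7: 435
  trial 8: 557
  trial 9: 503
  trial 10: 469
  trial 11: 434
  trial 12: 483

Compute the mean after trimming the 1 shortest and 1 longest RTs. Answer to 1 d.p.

515.5 ms

Sorted: 434, 435, 447, 469, 483, 503, 535, 541, 557, 571, 614, 1720
Drop lowest 1 (434) and highest 1 (1720)
Remaining (n=10): Σ = 5155, mean = 5155/10 = 515.500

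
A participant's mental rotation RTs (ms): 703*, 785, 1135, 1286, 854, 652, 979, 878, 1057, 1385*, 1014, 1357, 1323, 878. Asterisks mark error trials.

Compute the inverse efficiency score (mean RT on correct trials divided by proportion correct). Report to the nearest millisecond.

1186 ms

Correct trials (n=12): 785, 1135, 1286, 854, 652, 979, 878, 1057, 1014, 1357, 1323, 878
Mean correct RT = 12198/12 = 1016.5000 ms
Proportion correct = 12/14
IES = 1016.5000 / (12/14) = 1185.917 ms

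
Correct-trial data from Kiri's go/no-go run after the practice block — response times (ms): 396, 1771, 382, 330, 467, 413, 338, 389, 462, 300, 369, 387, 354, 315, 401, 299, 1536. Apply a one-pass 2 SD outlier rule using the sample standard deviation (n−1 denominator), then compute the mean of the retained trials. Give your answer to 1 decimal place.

n = 17, ΣRT = 8909, M = 524.059
Σ(x−M)² = 2956876.94; s = √(2956876.94/16) = 429.889
Cutoffs: 524.059 ± 2·429.889 → [-335.7, 1383.8]
Outside: 1536, 1771 → excluded.
Retained (n=15): Σ = 5602, mean = 5602/15 = 373.467

373.5 ms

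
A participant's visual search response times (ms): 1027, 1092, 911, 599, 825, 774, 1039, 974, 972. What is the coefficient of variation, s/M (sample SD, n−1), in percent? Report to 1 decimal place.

n = 9, Σ = 8213, M = 912.5556
Σ(x−M)² = 193778.222; s = √(193778.222/8) = 155.6351
CV = 155.6351 / 912.5556 = 0.17055 = 17.055%

17.1%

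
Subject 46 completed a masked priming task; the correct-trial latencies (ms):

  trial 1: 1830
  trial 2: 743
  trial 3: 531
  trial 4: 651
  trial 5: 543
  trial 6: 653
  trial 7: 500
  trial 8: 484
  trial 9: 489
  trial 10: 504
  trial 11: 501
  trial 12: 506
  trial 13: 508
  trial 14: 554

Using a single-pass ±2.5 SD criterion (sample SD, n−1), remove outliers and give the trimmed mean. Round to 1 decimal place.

551.3 ms

n = 14, ΣRT = 8997, M = 642.643
Σ(x−M)² = 1595521.21; s = √(1595521.21/13) = 350.332
Cutoffs: 642.643 ± 2.5·350.332 → [-233.2, 1518.5]
Outside: 1830 → excluded.
Retained (n=13): Σ = 7167, mean = 7167/13 = 551.308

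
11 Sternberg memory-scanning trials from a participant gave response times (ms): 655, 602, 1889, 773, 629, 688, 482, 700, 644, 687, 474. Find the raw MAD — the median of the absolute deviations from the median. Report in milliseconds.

45 ms

Sorted: 474, 482, 602, 629, 644, 655, 687, 688, 700, 773, 1889 → median = 655
|x − 655|: 0, 53, 1234, 118, 26, 33, 173, 45, 11, 32, 181
Sorted deviations: 0, 11, 26, 32, 33, 45, 53, 118, 173, 181, 1234 → MAD = 45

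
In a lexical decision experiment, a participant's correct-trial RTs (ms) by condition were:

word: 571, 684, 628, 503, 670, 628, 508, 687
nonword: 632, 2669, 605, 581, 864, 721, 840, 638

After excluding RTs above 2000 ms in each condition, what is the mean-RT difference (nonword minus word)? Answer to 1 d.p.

87.4 ms

nonword: exclude 2669
M(word) = 4879/8 = 609.875
M(nonword) = 4881/7 = 697.286
Difference = 697.286 − 609.875 = 87.411 ms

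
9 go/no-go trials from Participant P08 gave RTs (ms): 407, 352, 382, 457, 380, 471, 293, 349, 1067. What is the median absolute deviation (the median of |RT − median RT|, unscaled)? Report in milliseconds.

Sorted: 293, 349, 352, 380, 382, 407, 457, 471, 1067 → median = 382
|x − 382|: 25, 30, 0, 75, 2, 89, 89, 33, 685
Sorted deviations: 0, 2, 25, 30, 33, 75, 89, 89, 685 → MAD = 33

33 ms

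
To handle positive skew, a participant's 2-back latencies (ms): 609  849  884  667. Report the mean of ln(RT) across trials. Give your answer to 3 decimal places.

ln(RT): 6.4118, 6.7441, 6.7845, 6.5028
Σ ln(RT) = 26.4431
Mean = 26.4431/4 = 6.61078

6.611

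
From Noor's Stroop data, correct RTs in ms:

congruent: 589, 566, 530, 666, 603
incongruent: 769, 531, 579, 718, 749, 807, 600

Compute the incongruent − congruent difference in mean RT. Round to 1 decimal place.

M(congruent) = 2954/5 = 590.800
M(incongruent) = 4753/7 = 679.000
Difference = 679.000 − 590.800 = 88.200 ms

88.2 ms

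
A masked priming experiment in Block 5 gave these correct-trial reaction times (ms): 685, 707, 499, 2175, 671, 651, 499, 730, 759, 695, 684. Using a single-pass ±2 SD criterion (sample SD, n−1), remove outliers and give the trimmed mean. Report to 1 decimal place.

658.0 ms

n = 11, ΣRT = 8755, M = 795.909
Σ(x−M)² = 2163420.91; s = √(2163420.91/10) = 465.126
Cutoffs: 795.909 ± 2·465.126 → [-134.3, 1726.2]
Outside: 2175 → excluded.
Retained (n=10): Σ = 6580, mean = 6580/10 = 658.000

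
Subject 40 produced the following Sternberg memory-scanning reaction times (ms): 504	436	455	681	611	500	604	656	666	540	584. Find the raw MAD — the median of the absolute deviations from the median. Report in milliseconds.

Sorted: 436, 455, 500, 504, 540, 584, 604, 611, 656, 666, 681 → median = 584
|x − 584|: 80, 148, 129, 97, 27, 84, 20, 72, 82, 44, 0
Sorted deviations: 0, 20, 27, 44, 72, 80, 82, 84, 97, 129, 148 → MAD = 80

80 ms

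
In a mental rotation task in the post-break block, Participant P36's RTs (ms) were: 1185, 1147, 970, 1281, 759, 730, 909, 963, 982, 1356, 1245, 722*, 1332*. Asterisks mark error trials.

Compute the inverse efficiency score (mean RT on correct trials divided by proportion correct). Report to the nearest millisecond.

Correct trials (n=11): 1185, 1147, 970, 1281, 759, 730, 909, 963, 982, 1356, 1245
Mean correct RT = 11527/11 = 1047.9091 ms
Proportion correct = 11/13
IES = 1047.9091 / (11/13) = 1238.438 ms

1238 ms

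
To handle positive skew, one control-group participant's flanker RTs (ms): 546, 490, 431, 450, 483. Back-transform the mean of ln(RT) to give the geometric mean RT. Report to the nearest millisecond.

ln(RT): 6.3026, 6.1944, 6.0661, 6.1092, 6.1800
Mean ln(RT) = 30.8524/5 = 6.17048
Geometric mean = exp(6.17048) = 478.42 ms

478 ms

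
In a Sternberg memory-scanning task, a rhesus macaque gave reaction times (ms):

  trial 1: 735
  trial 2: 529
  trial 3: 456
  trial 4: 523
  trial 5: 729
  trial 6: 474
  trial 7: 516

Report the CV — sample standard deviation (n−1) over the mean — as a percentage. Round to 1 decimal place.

n = 7, Σ = 3962, M = 566.0000
Σ(x−M)² = 81412.000; s = √(81412.000/6) = 116.4846
CV = 116.4846 / 566.0000 = 0.20580 = 20.580%

20.6%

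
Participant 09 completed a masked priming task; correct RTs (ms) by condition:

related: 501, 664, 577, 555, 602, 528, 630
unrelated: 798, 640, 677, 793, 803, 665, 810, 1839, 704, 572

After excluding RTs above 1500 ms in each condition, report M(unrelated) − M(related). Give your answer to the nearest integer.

unrelated: exclude 1839
M(related) = 4057/7 = 579.571
M(unrelated) = 6462/9 = 718.000
Difference = 718.000 − 579.571 = 138.429 ms

138 ms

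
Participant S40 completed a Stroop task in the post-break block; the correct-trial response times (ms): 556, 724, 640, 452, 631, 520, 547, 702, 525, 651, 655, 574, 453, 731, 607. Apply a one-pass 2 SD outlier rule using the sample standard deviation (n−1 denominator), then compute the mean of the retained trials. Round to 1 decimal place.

597.9 ms

n = 15, ΣRT = 8968, M = 597.867
Σ(x−M)² = 112067.73; s = √(112067.73/14) = 89.470
Cutoffs: 597.867 ± 2·89.470 → [418.9, 776.8]
No RTs fall outside the cutoffs; all 15 retained. Mean = 8968/15 = 597.867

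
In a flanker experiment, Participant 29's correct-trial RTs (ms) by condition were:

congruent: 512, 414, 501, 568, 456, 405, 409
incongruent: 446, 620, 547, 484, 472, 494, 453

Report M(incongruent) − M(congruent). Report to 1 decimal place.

M(congruent) = 3265/7 = 466.429
M(incongruent) = 3516/7 = 502.286
Difference = 502.286 − 466.429 = 35.857 ms

35.9 ms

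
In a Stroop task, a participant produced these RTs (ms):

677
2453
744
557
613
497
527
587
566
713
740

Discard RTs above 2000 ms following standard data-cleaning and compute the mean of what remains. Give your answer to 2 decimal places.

622.10 ms

Excluded: 2453
Retained (n=10): Σ = 6221
Mean = 6221/10 = 622.1000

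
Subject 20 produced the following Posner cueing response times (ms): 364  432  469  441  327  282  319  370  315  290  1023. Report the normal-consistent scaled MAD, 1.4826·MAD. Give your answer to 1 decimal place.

100.8 ms

Sorted: 282, 290, 315, 319, 327, 364, 370, 432, 441, 469, 1023 → median = 364
|x − 364| sorted: 0, 6, 37, 45, 49, 68, 74, 77, 82, 105, 659 → MAD = 68
Robust SD ≈ 1.4826 × 68 = 100.817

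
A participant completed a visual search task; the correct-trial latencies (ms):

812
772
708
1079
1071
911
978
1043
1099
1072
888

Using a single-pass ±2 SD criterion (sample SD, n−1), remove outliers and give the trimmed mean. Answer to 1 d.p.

948.5 ms

n = 11, ΣRT = 10433, M = 948.455
Σ(x−M)² = 192430.73; s = √(192430.73/10) = 138.719
Cutoffs: 948.455 ± 2·138.719 → [671.0, 1225.9]
No RTs fall outside the cutoffs; all 11 retained. Mean = 10433/11 = 948.455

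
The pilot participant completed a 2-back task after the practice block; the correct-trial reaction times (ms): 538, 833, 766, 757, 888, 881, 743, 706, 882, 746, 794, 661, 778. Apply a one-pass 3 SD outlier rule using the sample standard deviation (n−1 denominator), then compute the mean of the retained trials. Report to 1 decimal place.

767.2 ms

n = 13, ΣRT = 9973, M = 767.154
Σ(x−M)² = 114583.69; s = √(114583.69/12) = 97.717
Cutoffs: 767.154 ± 3·97.717 → [474.0, 1060.3]
No RTs fall outside the cutoffs; all 13 retained. Mean = 9973/13 = 767.154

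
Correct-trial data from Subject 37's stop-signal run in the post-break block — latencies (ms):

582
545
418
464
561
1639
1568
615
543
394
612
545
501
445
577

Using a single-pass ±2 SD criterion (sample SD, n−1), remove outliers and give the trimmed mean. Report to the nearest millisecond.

n = 15, ΣRT = 10009, M = 667.267
Σ(x−M)² = 2088596.93; s = √(2088596.93/14) = 386.245
Cutoffs: 667.267 ± 2·386.245 → [-105.2, 1439.8]
Outside: 1568, 1639 → excluded.
Retained (n=13): Σ = 6802, mean = 6802/13 = 523.231

523 ms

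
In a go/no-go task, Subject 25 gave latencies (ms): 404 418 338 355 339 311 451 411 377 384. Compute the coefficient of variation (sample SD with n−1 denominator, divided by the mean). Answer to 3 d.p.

n = 10, Σ = 3788, M = 378.8000
Σ(x−M)² = 16863.600; s = √(16863.600/9) = 43.2866
CV = 43.2866 / 378.8000 = 0.11427

0.114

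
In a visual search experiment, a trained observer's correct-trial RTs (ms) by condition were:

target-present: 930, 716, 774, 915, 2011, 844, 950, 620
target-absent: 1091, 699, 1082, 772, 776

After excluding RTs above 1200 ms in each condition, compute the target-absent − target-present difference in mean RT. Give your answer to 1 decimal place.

62.7 ms

target-present: exclude 2011
M(target-present) = 5749/7 = 821.286
M(target-absent) = 4420/5 = 884.000
Difference = 884.000 − 821.286 = 62.714 ms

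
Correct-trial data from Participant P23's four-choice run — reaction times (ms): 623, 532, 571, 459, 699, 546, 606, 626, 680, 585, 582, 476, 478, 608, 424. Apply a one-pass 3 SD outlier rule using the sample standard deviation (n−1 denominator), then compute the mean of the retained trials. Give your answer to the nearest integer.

566 ms

n = 15, ΣRT = 8495, M = 566.333
Σ(x−M)² = 90551.33; s = √(90551.33/14) = 80.424
Cutoffs: 566.333 ± 3·80.424 → [325.1, 807.6]
No RTs fall outside the cutoffs; all 15 retained. Mean = 8495/15 = 566.333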